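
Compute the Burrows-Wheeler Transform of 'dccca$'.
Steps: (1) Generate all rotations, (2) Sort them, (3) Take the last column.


Rotations (sorted):
  0: $dccca -> last char: a
  1: a$dccc -> last char: c
  2: ca$dcc -> last char: c
  3: cca$dc -> last char: c
  4: ccca$d -> last char: d
  5: dccca$ -> last char: $


BWT = acccd$


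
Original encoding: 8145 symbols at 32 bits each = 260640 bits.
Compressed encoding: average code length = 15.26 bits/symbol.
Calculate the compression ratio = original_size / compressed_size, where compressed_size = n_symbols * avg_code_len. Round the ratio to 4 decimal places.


original_size = n_symbols * orig_bits = 8145 * 32 = 260640 bits
compressed_size = n_symbols * avg_code_len = 8145 * 15.26 = 124292.7 bits
ratio = original_size / compressed_size = 260640 / 124292.7 = 2.097

Compression ratio = 2.097


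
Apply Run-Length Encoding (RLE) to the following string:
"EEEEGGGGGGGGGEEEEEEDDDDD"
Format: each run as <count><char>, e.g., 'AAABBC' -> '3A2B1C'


Scanning runs left to right:
  i=0: run of 'E' x 4 -> '4E'
  i=4: run of 'G' x 9 -> '9G'
  i=13: run of 'E' x 6 -> '6E'
  i=19: run of 'D' x 5 -> '5D'

RLE = 4E9G6E5D


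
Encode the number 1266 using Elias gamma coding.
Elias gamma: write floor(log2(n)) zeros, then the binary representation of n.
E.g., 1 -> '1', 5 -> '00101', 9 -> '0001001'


num_bits = floor(log2(1266)) + 1 = 11
leading_zeros = num_bits - 1 = 10
binary(1266) = 10011110010

Elias gamma(1266) = '0000000000' + '10011110010' = 000000000010011110010 (21 bits)


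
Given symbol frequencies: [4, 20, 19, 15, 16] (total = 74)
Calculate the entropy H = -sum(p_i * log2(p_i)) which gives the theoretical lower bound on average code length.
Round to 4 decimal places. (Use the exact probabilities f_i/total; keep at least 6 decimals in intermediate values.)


Per-symbol terms -p_i * log2(p_i) with p_i = f_i/74:
  p = 4/74 = 0.054054: log2(p) = -4.209453, -p*log2(p) = 0.227538
  p = 20/74 = 0.270270: log2(p) = -1.887525, -p*log2(p) = 0.510142
  p = 19/74 = 0.256757: log2(p) = -1.961526, -p*log2(p) = 0.503635
  p = 15/74 = 0.202703: log2(p) = -2.302563, -p*log2(p) = 0.466736
  p = 16/74 = 0.216216: log2(p) = -2.209453, -p*log2(p) = 0.477720
H = 0.227538 + 0.510142 + 0.503635 + 0.466736 + 0.477720 = 2.185771

H = 2.1858 bits/symbol


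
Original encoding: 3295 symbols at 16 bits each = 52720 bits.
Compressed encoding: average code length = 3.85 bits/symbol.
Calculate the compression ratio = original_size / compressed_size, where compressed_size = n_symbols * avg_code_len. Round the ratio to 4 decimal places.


original_size = n_symbols * orig_bits = 3295 * 16 = 52720 bits
compressed_size = n_symbols * avg_code_len = 3295 * 3.85 = 12685.75 bits
ratio = original_size / compressed_size = 52720 / 12685.75 = 4.1558

Compression ratio = 4.1558


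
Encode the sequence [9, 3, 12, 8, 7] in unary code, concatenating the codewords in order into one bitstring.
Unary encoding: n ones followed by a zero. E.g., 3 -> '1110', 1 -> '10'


Encode each number as n ones followed by a terminating 0:
  9 -> 1111111110 (10 bits)
  3 -> 1110 (4 bits)
  12 -> 1111111111110 (13 bits)
  8 -> 111111110 (9 bits)
  7 -> 11111110 (8 bits)
Total length = 10 + 4 + 13 + 9 + 8 = 44 bits.

Unary([9, 3, 12, 8, 7]) = 11111111101110111111111111011111111011111110 (44 bits)


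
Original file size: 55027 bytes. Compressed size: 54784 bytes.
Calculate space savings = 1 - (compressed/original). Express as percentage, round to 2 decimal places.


ratio = compressed/original = 54784/55027 = 0.995584
savings = 1 - ratio = 1 - 0.995584 = 0.004416
as a percentage: 0.004416 * 100 = 0.44%

Space savings = 1 - 54784/55027 = 0.44%


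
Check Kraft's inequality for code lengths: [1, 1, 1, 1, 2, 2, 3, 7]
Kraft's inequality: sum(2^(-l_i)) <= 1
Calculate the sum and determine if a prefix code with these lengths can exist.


Sum = 2^(-1) + 2^(-1) + 2^(-1) + 2^(-1) + 2^(-2) + 2^(-2) + 2^(-3) + 2^(-7)
    = 0.5 + 0.5 + 0.5 + 0.5 + 0.25 + 0.25 + 0.125 + 0.0078125
    = 337/128 = 2.6328125
Since 2.6328125 > 1, Kraft's inequality is NOT satisfied.
A prefix code with these lengths CANNOT exist.

Kraft sum = 2.6328125. Not satisfied.


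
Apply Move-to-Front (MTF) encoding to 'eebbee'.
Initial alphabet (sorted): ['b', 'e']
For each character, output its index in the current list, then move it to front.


MTF encoding:
'e': index 1 in ['b', 'e'] -> ['e', 'b']
'e': index 0 in ['e', 'b'] -> ['e', 'b']
'b': index 1 in ['e', 'b'] -> ['b', 'e']
'b': index 0 in ['b', 'e'] -> ['b', 'e']
'e': index 1 in ['b', 'e'] -> ['e', 'b']
'e': index 0 in ['e', 'b'] -> ['e', 'b']


Output: [1, 0, 1, 0, 1, 0]


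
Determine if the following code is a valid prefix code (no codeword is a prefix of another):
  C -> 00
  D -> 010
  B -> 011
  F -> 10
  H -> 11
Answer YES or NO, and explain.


Checking each pair (does one codeword prefix another?):
  C='00' vs D='010': no prefix
  C='00' vs B='011': no prefix
  C='00' vs F='10': no prefix
  C='00' vs H='11': no prefix
  D='010' vs C='00': no prefix
  D='010' vs B='011': no prefix
  D='010' vs F='10': no prefix
  D='010' vs H='11': no prefix
  B='011' vs C='00': no prefix
  B='011' vs D='010': no prefix
  B='011' vs F='10': no prefix
  B='011' vs H='11': no prefix
  F='10' vs C='00': no prefix
  F='10' vs D='010': no prefix
  F='10' vs B='011': no prefix
  F='10' vs H='11': no prefix
  H='11' vs C='00': no prefix
  H='11' vs D='010': no prefix
  H='11' vs B='011': no prefix
  H='11' vs F='10': no prefix
No violation found over all pairs.

YES -- this is a valid prefix code. No codeword is a prefix of any other codeword.


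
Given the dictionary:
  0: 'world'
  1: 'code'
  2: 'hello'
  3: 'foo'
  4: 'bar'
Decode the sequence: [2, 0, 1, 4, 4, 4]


Look up each index in the dictionary:
  2 -> 'hello'
  0 -> 'world'
  1 -> 'code'
  4 -> 'bar'
  4 -> 'bar'
  4 -> 'bar'

Decoded: "hello world code bar bar bar"


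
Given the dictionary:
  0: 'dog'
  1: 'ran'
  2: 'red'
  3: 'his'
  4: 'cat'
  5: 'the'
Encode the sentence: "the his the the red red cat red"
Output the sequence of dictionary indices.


Look up each word in the dictionary:
  'the' -> 5
  'his' -> 3
  'the' -> 5
  'the' -> 5
  'red' -> 2
  'red' -> 2
  'cat' -> 4
  'red' -> 2

Encoded: [5, 3, 5, 5, 2, 2, 4, 2]


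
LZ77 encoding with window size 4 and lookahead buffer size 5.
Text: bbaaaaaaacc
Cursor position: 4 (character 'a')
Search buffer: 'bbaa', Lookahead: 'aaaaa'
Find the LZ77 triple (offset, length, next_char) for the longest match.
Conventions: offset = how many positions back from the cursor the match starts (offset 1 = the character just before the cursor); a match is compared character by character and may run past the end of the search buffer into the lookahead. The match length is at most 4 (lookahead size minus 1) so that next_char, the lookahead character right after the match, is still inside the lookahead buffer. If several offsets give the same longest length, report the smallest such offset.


Try each offset into the search buffer:
  offset=1 (pos 3, char 'a'): match length 4
  offset=2 (pos 2, char 'a'): match length 4
  offset=3 (pos 1, char 'b'): match length 0
  offset=4 (pos 0, char 'b'): match length 0
Longest match has length 4, found at offsets 1, 2; take the smallest, offset 1.
next_char = character at position 4 + 4 = 8 -> 'a'

Best match: offset=1, length=4 (matching 'aaaa' starting at position 3)
LZ77 triple: (1, 4, 'a')


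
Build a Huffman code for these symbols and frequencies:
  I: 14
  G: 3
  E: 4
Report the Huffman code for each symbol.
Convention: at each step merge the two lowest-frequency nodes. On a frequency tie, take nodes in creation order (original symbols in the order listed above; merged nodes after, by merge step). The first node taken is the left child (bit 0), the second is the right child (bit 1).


Huffman tree construction:
Step 1: Merge G(3) + E(4) = 7
Step 2: Merge (G+E)(7) + I(14) = 21
Read each symbol's code off the tree from the root (left child = 0, right child = 1).

Codes:
  I: 1 (length 1)
  G: 00 (length 2)
  E: 01 (length 2)
Average code length: 28/21 = 1.3333 bits/symbol


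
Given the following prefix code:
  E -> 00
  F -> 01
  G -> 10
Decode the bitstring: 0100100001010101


Decoding step by step:
Bits 01 -> F
Bits 00 -> E
Bits 10 -> G
Bits 00 -> E
Bits 01 -> F
Bits 01 -> F
Bits 01 -> F
Bits 01 -> F


Decoded message: FEGEFFFF


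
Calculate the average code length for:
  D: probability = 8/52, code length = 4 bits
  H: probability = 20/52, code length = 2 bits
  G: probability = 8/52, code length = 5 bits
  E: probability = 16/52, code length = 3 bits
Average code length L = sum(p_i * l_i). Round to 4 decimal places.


Weighted contributions p_i * l_i:
  D: (8/52) * 4 = 32/52
  H: (20/52) * 2 = 40/52
  G: (8/52) * 5 = 40/52
  E: (16/52) * 3 = 48/52
Sum = (32 + 40 + 40 + 48)/52 = 160/52

L = 160/52 = 3.0769 bits/symbol


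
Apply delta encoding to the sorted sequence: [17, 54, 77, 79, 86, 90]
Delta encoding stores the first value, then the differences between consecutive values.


First value: 17
Deltas:
  54 - 17 = 37
  77 - 54 = 23
  79 - 77 = 2
  86 - 79 = 7
  90 - 86 = 4


Delta encoded: [17, 37, 23, 2, 7, 4]


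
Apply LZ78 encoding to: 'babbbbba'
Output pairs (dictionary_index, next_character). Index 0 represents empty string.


LZ78 encoding steps:
Dictionary: {0: ''}
Step 1: w='' (idx 0), next='b' -> output (0, 'b'), add 'b' as idx 1
Step 2: w='' (idx 0), next='a' -> output (0, 'a'), add 'a' as idx 2
Step 3: w='b' (idx 1), next='b' -> output (1, 'b'), add 'bb' as idx 3
Step 4: w='bb' (idx 3), next='b' -> output (3, 'b'), add 'bbb' as idx 4
Step 5: w='a' (idx 2), end of input -> output (2, '')


Encoded: [(0, 'b'), (0, 'a'), (1, 'b'), (3, 'b'), (2, '')]


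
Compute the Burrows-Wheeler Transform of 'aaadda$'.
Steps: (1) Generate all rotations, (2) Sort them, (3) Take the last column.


Rotations (sorted):
  0: $aaadda -> last char: a
  1: a$aaadd -> last char: d
  2: aaadda$ -> last char: $
  3: aadda$a -> last char: a
  4: adda$aa -> last char: a
  5: da$aaad -> last char: d
  6: dda$aaa -> last char: a


BWT = ad$aada


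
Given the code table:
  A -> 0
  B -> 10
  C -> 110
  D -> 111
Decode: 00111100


Decoding:
0 -> A
0 -> A
111 -> D
10 -> B
0 -> A


Result: AADBA


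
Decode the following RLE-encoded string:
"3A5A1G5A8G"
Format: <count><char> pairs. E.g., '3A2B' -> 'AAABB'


Expanding each <count><char> pair:
  3A -> 'AAA'
  5A -> 'AAAAA'
  1G -> 'G'
  5A -> 'AAAAA'
  8G -> 'GGGGGGGG'

Decoded = AAAAAAAAGAAAAAGGGGGGGG


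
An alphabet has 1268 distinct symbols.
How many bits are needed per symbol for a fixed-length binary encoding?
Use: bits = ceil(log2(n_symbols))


log2(1268) = 10.3083
Bracket: 2^10 = 1024 < 1268 <= 2^11 = 2048
So ceil(log2(1268)) = 11

bits = ceil(log2(1268)) = ceil(10.3083) = 11 bits


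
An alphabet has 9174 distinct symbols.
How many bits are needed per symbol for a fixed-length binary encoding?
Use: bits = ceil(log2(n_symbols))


log2(9174) = 13.1633
Bracket: 2^13 = 8192 < 9174 <= 2^14 = 16384
So ceil(log2(9174)) = 14

bits = ceil(log2(9174)) = ceil(13.1633) = 14 bits


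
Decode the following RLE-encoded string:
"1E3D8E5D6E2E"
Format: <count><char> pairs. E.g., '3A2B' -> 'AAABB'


Expanding each <count><char> pair:
  1E -> 'E'
  3D -> 'DDD'
  8E -> 'EEEEEEEE'
  5D -> 'DDDDD'
  6E -> 'EEEEEE'
  2E -> 'EE'

Decoded = EDDDEEEEEEEEDDDDDEEEEEEEE


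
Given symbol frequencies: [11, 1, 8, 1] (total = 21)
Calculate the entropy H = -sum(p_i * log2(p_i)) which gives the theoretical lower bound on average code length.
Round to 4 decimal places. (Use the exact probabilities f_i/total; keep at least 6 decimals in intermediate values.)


Per-symbol terms -p_i * log2(p_i) with p_i = f_i/21:
  p = 11/21 = 0.523810: log2(p) = -0.932886, -p*log2(p) = 0.488654
  p = 1/21 = 0.047619: log2(p) = -4.392317, -p*log2(p) = 0.209158
  p = 8/21 = 0.380952: log2(p) = -1.392317, -p*log2(p) = 0.530407
  p = 1/21 = 0.047619: log2(p) = -4.392317, -p*log2(p) = 0.209158
H = 0.488654 + 0.209158 + 0.530407 + 0.209158 = 1.437377

H = 1.4374 bits/symbol


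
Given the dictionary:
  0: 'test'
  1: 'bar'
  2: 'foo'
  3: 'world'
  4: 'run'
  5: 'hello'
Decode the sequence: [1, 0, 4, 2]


Look up each index in the dictionary:
  1 -> 'bar'
  0 -> 'test'
  4 -> 'run'
  2 -> 'foo'

Decoded: "bar test run foo"


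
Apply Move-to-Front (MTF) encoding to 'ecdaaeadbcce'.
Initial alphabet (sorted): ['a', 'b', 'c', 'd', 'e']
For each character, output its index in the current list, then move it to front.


MTF encoding:
'e': index 4 in ['a', 'b', 'c', 'd', 'e'] -> ['e', 'a', 'b', 'c', 'd']
'c': index 3 in ['e', 'a', 'b', 'c', 'd'] -> ['c', 'e', 'a', 'b', 'd']
'd': index 4 in ['c', 'e', 'a', 'b', 'd'] -> ['d', 'c', 'e', 'a', 'b']
'a': index 3 in ['d', 'c', 'e', 'a', 'b'] -> ['a', 'd', 'c', 'e', 'b']
'a': index 0 in ['a', 'd', 'c', 'e', 'b'] -> ['a', 'd', 'c', 'e', 'b']
'e': index 3 in ['a', 'd', 'c', 'e', 'b'] -> ['e', 'a', 'd', 'c', 'b']
'a': index 1 in ['e', 'a', 'd', 'c', 'b'] -> ['a', 'e', 'd', 'c', 'b']
'd': index 2 in ['a', 'e', 'd', 'c', 'b'] -> ['d', 'a', 'e', 'c', 'b']
'b': index 4 in ['d', 'a', 'e', 'c', 'b'] -> ['b', 'd', 'a', 'e', 'c']
'c': index 4 in ['b', 'd', 'a', 'e', 'c'] -> ['c', 'b', 'd', 'a', 'e']
'c': index 0 in ['c', 'b', 'd', 'a', 'e'] -> ['c', 'b', 'd', 'a', 'e']
'e': index 4 in ['c', 'b', 'd', 'a', 'e'] -> ['e', 'c', 'b', 'd', 'a']


Output: [4, 3, 4, 3, 0, 3, 1, 2, 4, 4, 0, 4]


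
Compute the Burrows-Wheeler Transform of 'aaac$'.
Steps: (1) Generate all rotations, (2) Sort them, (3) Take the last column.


Rotations (sorted):
  0: $aaac -> last char: c
  1: aaac$ -> last char: $
  2: aac$a -> last char: a
  3: ac$aa -> last char: a
  4: c$aaa -> last char: a


BWT = c$aaa


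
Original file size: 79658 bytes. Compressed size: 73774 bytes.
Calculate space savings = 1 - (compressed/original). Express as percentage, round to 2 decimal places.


ratio = compressed/original = 73774/79658 = 0.926134
savings = 1 - ratio = 1 - 0.926134 = 0.073866
as a percentage: 0.073866 * 100 = 7.39%

Space savings = 1 - 73774/79658 = 7.39%


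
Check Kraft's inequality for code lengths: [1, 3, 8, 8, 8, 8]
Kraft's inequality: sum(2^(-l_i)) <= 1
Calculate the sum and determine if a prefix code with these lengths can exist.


Sum = 2^(-1) + 2^(-3) + 2^(-8) + 2^(-8) + 2^(-8) + 2^(-8)
    = 0.5 + 0.125 + 0.00390625 + 0.00390625 + 0.00390625 + 0.00390625
    = 164/256 = 0.640625
Since 0.640625 <= 1, Kraft's inequality IS satisfied.
A prefix code with these lengths CAN exist.

Kraft sum = 0.640625. Satisfied.


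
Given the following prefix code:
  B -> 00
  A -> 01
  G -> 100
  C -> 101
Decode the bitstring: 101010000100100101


Decoding step by step:
Bits 101 -> C
Bits 01 -> A
Bits 00 -> B
Bits 00 -> B
Bits 100 -> G
Bits 100 -> G
Bits 101 -> C


Decoded message: CABBGGC


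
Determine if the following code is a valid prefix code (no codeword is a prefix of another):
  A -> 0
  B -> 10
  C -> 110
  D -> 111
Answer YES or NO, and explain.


Checking each pair (does one codeword prefix another?):
  A='0' vs B='10': no prefix
  A='0' vs C='110': no prefix
  A='0' vs D='111': no prefix
  B='10' vs A='0': no prefix
  B='10' vs C='110': no prefix
  B='10' vs D='111': no prefix
  C='110' vs A='0': no prefix
  C='110' vs B='10': no prefix
  C='110' vs D='111': no prefix
  D='111' vs A='0': no prefix
  D='111' vs B='10': no prefix
  D='111' vs C='110': no prefix
No violation found over all pairs.

YES -- this is a valid prefix code. No codeword is a prefix of any other codeword.


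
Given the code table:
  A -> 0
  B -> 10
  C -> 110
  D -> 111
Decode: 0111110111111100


Decoding:
0 -> A
111 -> D
110 -> C
111 -> D
111 -> D
10 -> B
0 -> A


Result: ADCDDBA


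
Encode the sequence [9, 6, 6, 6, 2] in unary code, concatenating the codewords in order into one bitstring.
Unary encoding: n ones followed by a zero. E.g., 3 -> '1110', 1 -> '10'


Encode each number as n ones followed by a terminating 0:
  9 -> 1111111110 (10 bits)
  6 -> 1111110 (7 bits)
  6 -> 1111110 (7 bits)
  6 -> 1111110 (7 bits)
  2 -> 110 (3 bits)
Total length = 10 + 7 + 7 + 7 + 3 = 34 bits.

Unary([9, 6, 6, 6, 2]) = 1111111110111111011111101111110110 (34 bits)


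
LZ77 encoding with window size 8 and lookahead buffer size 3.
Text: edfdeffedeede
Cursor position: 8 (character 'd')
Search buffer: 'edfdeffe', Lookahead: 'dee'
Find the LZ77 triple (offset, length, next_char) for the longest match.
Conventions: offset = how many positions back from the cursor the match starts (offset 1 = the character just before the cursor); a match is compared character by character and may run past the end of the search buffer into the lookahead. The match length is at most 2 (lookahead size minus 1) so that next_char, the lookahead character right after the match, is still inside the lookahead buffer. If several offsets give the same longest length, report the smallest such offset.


Try each offset into the search buffer:
  offset=1 (pos 7, char 'e'): match length 0
  offset=2 (pos 6, char 'f'): match length 0
  offset=3 (pos 5, char 'f'): match length 0
  offset=4 (pos 4, char 'e'): match length 0
  offset=5 (pos 3, char 'd'): match length 2
  offset=6 (pos 2, char 'f'): match length 0
  offset=7 (pos 1, char 'd'): match length 1
  offset=8 (pos 0, char 'e'): match length 0
Longest match has length 2 at offset 5.
next_char = character at position 8 + 2 = 10 -> 'e'

Best match: offset=5, length=2 (matching 'de' starting at position 3)
LZ77 triple: (5, 2, 'e')


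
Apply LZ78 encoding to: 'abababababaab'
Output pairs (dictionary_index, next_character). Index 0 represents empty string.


LZ78 encoding steps:
Dictionary: {0: ''}
Step 1: w='' (idx 0), next='a' -> output (0, 'a'), add 'a' as idx 1
Step 2: w='' (idx 0), next='b' -> output (0, 'b'), add 'b' as idx 2
Step 3: w='a' (idx 1), next='b' -> output (1, 'b'), add 'ab' as idx 3
Step 4: w='ab' (idx 3), next='a' -> output (3, 'a'), add 'aba' as idx 4
Step 5: w='b' (idx 2), next='a' -> output (2, 'a'), add 'ba' as idx 5
Step 6: w='ba' (idx 5), next='a' -> output (5, 'a'), add 'baa' as idx 6
Step 7: w='b' (idx 2), end of input -> output (2, '')


Encoded: [(0, 'a'), (0, 'b'), (1, 'b'), (3, 'a'), (2, 'a'), (5, 'a'), (2, '')]


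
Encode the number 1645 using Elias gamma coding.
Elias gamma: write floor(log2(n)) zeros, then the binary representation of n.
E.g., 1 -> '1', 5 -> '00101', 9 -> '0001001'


num_bits = floor(log2(1645)) + 1 = 11
leading_zeros = num_bits - 1 = 10
binary(1645) = 11001101101

Elias gamma(1645) = '0000000000' + '11001101101' = 000000000011001101101 (21 bits)


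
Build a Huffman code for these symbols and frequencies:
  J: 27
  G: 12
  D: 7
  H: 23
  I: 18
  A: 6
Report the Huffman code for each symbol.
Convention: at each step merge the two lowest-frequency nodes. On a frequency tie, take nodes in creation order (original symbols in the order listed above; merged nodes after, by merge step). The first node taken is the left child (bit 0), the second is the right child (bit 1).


Huffman tree construction:
Step 1: Merge A(6) + D(7) = 13
Step 2: Merge G(12) + (A+D)(13) = 25
Step 3: Merge I(18) + H(23) = 41
Step 4: Merge (G+(A+D))(25) + J(27) = 52
Step 5: Merge (I+H)(41) + ((G+(A+D))+J)(52) = 93
Read each symbol's code off the tree from the root (left child = 0, right child = 1).

Codes:
  J: 11 (length 2)
  G: 100 (length 3)
  D: 1011 (length 4)
  H: 01 (length 2)
  I: 00 (length 2)
  A: 1010 (length 4)
Average code length: 224/93 = 2.4086 bits/symbol


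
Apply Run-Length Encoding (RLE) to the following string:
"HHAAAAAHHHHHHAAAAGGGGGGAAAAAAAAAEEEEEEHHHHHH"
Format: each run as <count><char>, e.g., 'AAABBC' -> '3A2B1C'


Scanning runs left to right:
  i=0: run of 'H' x 2 -> '2H'
  i=2: run of 'A' x 5 -> '5A'
  i=7: run of 'H' x 6 -> '6H'
  i=13: run of 'A' x 4 -> '4A'
  i=17: run of 'G' x 6 -> '6G'
  i=23: run of 'A' x 9 -> '9A'
  i=32: run of 'E' x 6 -> '6E'
  i=38: run of 'H' x 6 -> '6H'

RLE = 2H5A6H4A6G9A6E6H


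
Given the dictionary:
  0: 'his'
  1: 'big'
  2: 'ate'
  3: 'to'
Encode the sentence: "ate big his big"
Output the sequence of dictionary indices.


Look up each word in the dictionary:
  'ate' -> 2
  'big' -> 1
  'his' -> 0
  'big' -> 1

Encoded: [2, 1, 0, 1]


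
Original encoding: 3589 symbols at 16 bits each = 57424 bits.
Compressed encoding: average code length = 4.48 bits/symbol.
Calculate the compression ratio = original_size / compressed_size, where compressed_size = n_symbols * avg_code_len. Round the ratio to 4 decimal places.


original_size = n_symbols * orig_bits = 3589 * 16 = 57424 bits
compressed_size = n_symbols * avg_code_len = 3589 * 4.48 = 16078.72 bits
ratio = original_size / compressed_size = 57424 / 16078.72 = 3.5714

Compression ratio = 3.5714


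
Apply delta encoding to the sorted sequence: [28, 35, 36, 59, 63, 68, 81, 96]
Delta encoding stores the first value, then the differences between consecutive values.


First value: 28
Deltas:
  35 - 28 = 7
  36 - 35 = 1
  59 - 36 = 23
  63 - 59 = 4
  68 - 63 = 5
  81 - 68 = 13
  96 - 81 = 15


Delta encoded: [28, 7, 1, 23, 4, 5, 13, 15]


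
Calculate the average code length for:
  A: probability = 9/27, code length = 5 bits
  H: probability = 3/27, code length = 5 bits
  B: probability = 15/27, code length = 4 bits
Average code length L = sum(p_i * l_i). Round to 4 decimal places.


Weighted contributions p_i * l_i:
  A: (9/27) * 5 = 45/27
  H: (3/27) * 5 = 15/27
  B: (15/27) * 4 = 60/27
Sum = (45 + 15 + 60)/27 = 120/27

L = 120/27 = 4.4444 bits/symbol


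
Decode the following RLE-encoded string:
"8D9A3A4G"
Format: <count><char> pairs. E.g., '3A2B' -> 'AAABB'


Expanding each <count><char> pair:
  8D -> 'DDDDDDDD'
  9A -> 'AAAAAAAAA'
  3A -> 'AAA'
  4G -> 'GGGG'

Decoded = DDDDDDDDAAAAAAAAAAAAGGGG


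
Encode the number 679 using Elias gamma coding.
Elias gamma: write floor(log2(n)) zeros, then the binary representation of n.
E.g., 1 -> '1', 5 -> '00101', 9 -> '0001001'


num_bits = floor(log2(679)) + 1 = 10
leading_zeros = num_bits - 1 = 9
binary(679) = 1010100111

Elias gamma(679) = '000000000' + '1010100111' = 0000000001010100111 (19 bits)


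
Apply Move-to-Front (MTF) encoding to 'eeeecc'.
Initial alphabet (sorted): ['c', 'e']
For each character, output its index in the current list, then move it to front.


MTF encoding:
'e': index 1 in ['c', 'e'] -> ['e', 'c']
'e': index 0 in ['e', 'c'] -> ['e', 'c']
'e': index 0 in ['e', 'c'] -> ['e', 'c']
'e': index 0 in ['e', 'c'] -> ['e', 'c']
'c': index 1 in ['e', 'c'] -> ['c', 'e']
'c': index 0 in ['c', 'e'] -> ['c', 'e']


Output: [1, 0, 0, 0, 1, 0]


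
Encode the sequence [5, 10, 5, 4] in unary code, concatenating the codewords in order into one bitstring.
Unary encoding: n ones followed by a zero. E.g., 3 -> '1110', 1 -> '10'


Encode each number as n ones followed by a terminating 0:
  5 -> 111110 (6 bits)
  10 -> 11111111110 (11 bits)
  5 -> 111110 (6 bits)
  4 -> 11110 (5 bits)
Total length = 6 + 11 + 6 + 5 = 28 bits.

Unary([5, 10, 5, 4]) = 1111101111111111011111011110 (28 bits)


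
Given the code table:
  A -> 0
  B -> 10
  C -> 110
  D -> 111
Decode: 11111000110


Decoding:
111 -> D
110 -> C
0 -> A
0 -> A
110 -> C


Result: DCAAC


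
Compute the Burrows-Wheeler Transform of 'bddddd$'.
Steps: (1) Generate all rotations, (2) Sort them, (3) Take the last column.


Rotations (sorted):
  0: $bddddd -> last char: d
  1: bddddd$ -> last char: $
  2: d$bdddd -> last char: d
  3: dd$bddd -> last char: d
  4: ddd$bdd -> last char: d
  5: dddd$bd -> last char: d
  6: ddddd$b -> last char: b


BWT = d$ddddb


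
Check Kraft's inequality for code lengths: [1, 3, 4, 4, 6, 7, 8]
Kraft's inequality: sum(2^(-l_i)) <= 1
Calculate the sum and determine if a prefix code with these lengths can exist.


Sum = 2^(-1) + 2^(-3) + 2^(-4) + 2^(-4) + 2^(-6) + 2^(-7) + 2^(-8)
    = 0.5 + 0.125 + 0.0625 + 0.0625 + 0.015625 + 0.0078125 + 0.00390625
    = 199/256 = 0.77734375
Since 0.77734375 <= 1, Kraft's inequality IS satisfied.
A prefix code with these lengths CAN exist.

Kraft sum = 0.77734375. Satisfied.


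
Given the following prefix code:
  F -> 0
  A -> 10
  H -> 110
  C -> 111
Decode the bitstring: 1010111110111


Decoding step by step:
Bits 10 -> A
Bits 10 -> A
Bits 111 -> C
Bits 110 -> H
Bits 111 -> C


Decoded message: AACHC


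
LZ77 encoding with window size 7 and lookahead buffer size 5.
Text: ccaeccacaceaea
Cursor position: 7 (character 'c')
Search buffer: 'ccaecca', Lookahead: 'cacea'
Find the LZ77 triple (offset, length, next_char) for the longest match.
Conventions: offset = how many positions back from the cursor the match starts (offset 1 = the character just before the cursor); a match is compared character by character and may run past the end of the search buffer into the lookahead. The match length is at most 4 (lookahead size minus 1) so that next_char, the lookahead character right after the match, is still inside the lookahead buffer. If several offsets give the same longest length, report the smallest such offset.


Try each offset into the search buffer:
  offset=1 (pos 6, char 'a'): match length 0
  offset=2 (pos 5, char 'c'): match length 3
  offset=3 (pos 4, char 'c'): match length 1
  offset=4 (pos 3, char 'e'): match length 0
  offset=5 (pos 2, char 'a'): match length 0
  offset=6 (pos 1, char 'c'): match length 2
  offset=7 (pos 0, char 'c'): match length 1
Longest match has length 3 at offset 2.
next_char = character at position 7 + 3 = 10 -> 'e'

Best match: offset=2, length=3 (matching 'cac' starting at position 5)
LZ77 triple: (2, 3, 'e')


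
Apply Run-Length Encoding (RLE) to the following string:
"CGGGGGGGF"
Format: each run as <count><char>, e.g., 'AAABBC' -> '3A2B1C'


Scanning runs left to right:
  i=0: run of 'C' x 1 -> '1C'
  i=1: run of 'G' x 7 -> '7G'
  i=8: run of 'F' x 1 -> '1F'

RLE = 1C7G1F


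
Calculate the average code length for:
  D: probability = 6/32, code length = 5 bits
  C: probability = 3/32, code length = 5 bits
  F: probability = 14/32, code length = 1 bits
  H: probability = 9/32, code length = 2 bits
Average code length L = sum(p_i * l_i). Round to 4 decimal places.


Weighted contributions p_i * l_i:
  D: (6/32) * 5 = 30/32
  C: (3/32) * 5 = 15/32
  F: (14/32) * 1 = 14/32
  H: (9/32) * 2 = 18/32
Sum = (30 + 15 + 14 + 18)/32 = 77/32

L = 77/32 = 2.4063 bits/symbol


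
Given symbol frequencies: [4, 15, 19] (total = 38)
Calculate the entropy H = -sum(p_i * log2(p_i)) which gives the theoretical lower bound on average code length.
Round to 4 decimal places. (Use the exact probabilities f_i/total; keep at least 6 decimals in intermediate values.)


Per-symbol terms -p_i * log2(p_i) with p_i = f_i/38:
  p = 4/38 = 0.105263: log2(p) = -3.247928, -p*log2(p) = 0.341887
  p = 15/38 = 0.394737: log2(p) = -1.341037, -p*log2(p) = 0.529357
  p = 19/38 = 0.500000: log2(p) = -1.000000, -p*log2(p) = 0.500000
H = 0.341887 + 0.529357 + 0.500000 = 1.371244

H = 1.3712 bits/symbol


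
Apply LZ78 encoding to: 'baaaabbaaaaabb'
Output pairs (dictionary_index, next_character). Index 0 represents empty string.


LZ78 encoding steps:
Dictionary: {0: ''}
Step 1: w='' (idx 0), next='b' -> output (0, 'b'), add 'b' as idx 1
Step 2: w='' (idx 0), next='a' -> output (0, 'a'), add 'a' as idx 2
Step 3: w='a' (idx 2), next='a' -> output (2, 'a'), add 'aa' as idx 3
Step 4: w='a' (idx 2), next='b' -> output (2, 'b'), add 'ab' as idx 4
Step 5: w='b' (idx 1), next='a' -> output (1, 'a'), add 'ba' as idx 5
Step 6: w='aa' (idx 3), next='a' -> output (3, 'a'), add 'aaa' as idx 6
Step 7: w='ab' (idx 4), next='b' -> output (4, 'b'), add 'abb' as idx 7


Encoded: [(0, 'b'), (0, 'a'), (2, 'a'), (2, 'b'), (1, 'a'), (3, 'a'), (4, 'b')]


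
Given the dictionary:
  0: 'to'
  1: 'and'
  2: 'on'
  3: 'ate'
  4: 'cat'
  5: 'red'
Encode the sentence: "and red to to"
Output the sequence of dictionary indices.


Look up each word in the dictionary:
  'and' -> 1
  'red' -> 5
  'to' -> 0
  'to' -> 0

Encoded: [1, 5, 0, 0]


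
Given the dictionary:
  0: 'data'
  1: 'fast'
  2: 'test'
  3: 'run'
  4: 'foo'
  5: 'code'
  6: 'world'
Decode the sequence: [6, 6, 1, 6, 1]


Look up each index in the dictionary:
  6 -> 'world'
  6 -> 'world'
  1 -> 'fast'
  6 -> 'world'
  1 -> 'fast'

Decoded: "world world fast world fast"


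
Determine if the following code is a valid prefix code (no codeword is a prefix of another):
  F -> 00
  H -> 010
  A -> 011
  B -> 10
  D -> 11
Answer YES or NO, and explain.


Checking each pair (does one codeword prefix another?):
  F='00' vs H='010': no prefix
  F='00' vs A='011': no prefix
  F='00' vs B='10': no prefix
  F='00' vs D='11': no prefix
  H='010' vs F='00': no prefix
  H='010' vs A='011': no prefix
  H='010' vs B='10': no prefix
  H='010' vs D='11': no prefix
  A='011' vs F='00': no prefix
  A='011' vs H='010': no prefix
  A='011' vs B='10': no prefix
  A='011' vs D='11': no prefix
  B='10' vs F='00': no prefix
  B='10' vs H='010': no prefix
  B='10' vs A='011': no prefix
  B='10' vs D='11': no prefix
  D='11' vs F='00': no prefix
  D='11' vs H='010': no prefix
  D='11' vs A='011': no prefix
  D='11' vs B='10': no prefix
No violation found over all pairs.

YES -- this is a valid prefix code. No codeword is a prefix of any other codeword.


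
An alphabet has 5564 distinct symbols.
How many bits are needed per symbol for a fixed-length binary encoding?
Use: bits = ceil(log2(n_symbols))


log2(5564) = 12.4419
Bracket: 2^12 = 4096 < 5564 <= 2^13 = 8192
So ceil(log2(5564)) = 13

bits = ceil(log2(5564)) = ceil(12.4419) = 13 bits


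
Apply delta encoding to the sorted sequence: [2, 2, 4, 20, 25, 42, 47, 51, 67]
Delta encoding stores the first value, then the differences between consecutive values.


First value: 2
Deltas:
  2 - 2 = 0
  4 - 2 = 2
  20 - 4 = 16
  25 - 20 = 5
  42 - 25 = 17
  47 - 42 = 5
  51 - 47 = 4
  67 - 51 = 16


Delta encoded: [2, 0, 2, 16, 5, 17, 5, 4, 16]


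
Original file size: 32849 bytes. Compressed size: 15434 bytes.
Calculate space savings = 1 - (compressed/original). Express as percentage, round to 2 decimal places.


ratio = compressed/original = 15434/32849 = 0.469847
savings = 1 - ratio = 1 - 0.469847 = 0.530153
as a percentage: 0.530153 * 100 = 53.02%

Space savings = 1 - 15434/32849 = 53.02%


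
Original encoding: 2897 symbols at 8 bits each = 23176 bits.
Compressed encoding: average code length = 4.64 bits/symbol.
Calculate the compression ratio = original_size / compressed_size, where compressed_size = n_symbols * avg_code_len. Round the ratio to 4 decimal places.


original_size = n_symbols * orig_bits = 2897 * 8 = 23176 bits
compressed_size = n_symbols * avg_code_len = 2897 * 4.64 = 13442.08 bits
ratio = original_size / compressed_size = 23176 / 13442.08 = 1.7241

Compression ratio = 1.7241


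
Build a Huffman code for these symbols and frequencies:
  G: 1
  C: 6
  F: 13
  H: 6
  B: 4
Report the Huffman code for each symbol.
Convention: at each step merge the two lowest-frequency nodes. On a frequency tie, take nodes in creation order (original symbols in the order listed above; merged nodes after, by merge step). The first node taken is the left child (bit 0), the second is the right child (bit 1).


Huffman tree construction:
Step 1: Merge G(1) + B(4) = 5
Step 2: Merge (G+B)(5) + C(6) = 11
Step 3: Merge H(6) + ((G+B)+C)(11) = 17
Step 4: Merge F(13) + (H+((G+B)+C))(17) = 30
Read each symbol's code off the tree from the root (left child = 0, right child = 1).

Codes:
  G: 1100 (length 4)
  C: 111 (length 3)
  F: 0 (length 1)
  H: 10 (length 2)
  B: 1101 (length 4)
Average code length: 63/30 = 2.1000 bits/symbol


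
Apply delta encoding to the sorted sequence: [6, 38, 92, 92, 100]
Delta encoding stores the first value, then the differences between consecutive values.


First value: 6
Deltas:
  38 - 6 = 32
  92 - 38 = 54
  92 - 92 = 0
  100 - 92 = 8


Delta encoded: [6, 32, 54, 0, 8]


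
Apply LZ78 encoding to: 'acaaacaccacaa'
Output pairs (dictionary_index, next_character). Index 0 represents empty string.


LZ78 encoding steps:
Dictionary: {0: ''}
Step 1: w='' (idx 0), next='a' -> output (0, 'a'), add 'a' as idx 1
Step 2: w='' (idx 0), next='c' -> output (0, 'c'), add 'c' as idx 2
Step 3: w='a' (idx 1), next='a' -> output (1, 'a'), add 'aa' as idx 3
Step 4: w='a' (idx 1), next='c' -> output (1, 'c'), add 'ac' as idx 4
Step 5: w='ac' (idx 4), next='c' -> output (4, 'c'), add 'acc' as idx 5
Step 6: w='ac' (idx 4), next='a' -> output (4, 'a'), add 'aca' as idx 6
Step 7: w='a' (idx 1), end of input -> output (1, '')


Encoded: [(0, 'a'), (0, 'c'), (1, 'a'), (1, 'c'), (4, 'c'), (4, 'a'), (1, '')]


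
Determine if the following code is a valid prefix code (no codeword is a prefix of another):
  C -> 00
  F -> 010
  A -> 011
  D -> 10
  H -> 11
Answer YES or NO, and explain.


Checking each pair (does one codeword prefix another?):
  C='00' vs F='010': no prefix
  C='00' vs A='011': no prefix
  C='00' vs D='10': no prefix
  C='00' vs H='11': no prefix
  F='010' vs C='00': no prefix
  F='010' vs A='011': no prefix
  F='010' vs D='10': no prefix
  F='010' vs H='11': no prefix
  A='011' vs C='00': no prefix
  A='011' vs F='010': no prefix
  A='011' vs D='10': no prefix
  A='011' vs H='11': no prefix
  D='10' vs C='00': no prefix
  D='10' vs F='010': no prefix
  D='10' vs A='011': no prefix
  D='10' vs H='11': no prefix
  H='11' vs C='00': no prefix
  H='11' vs F='010': no prefix
  H='11' vs A='011': no prefix
  H='11' vs D='10': no prefix
No violation found over all pairs.

YES -- this is a valid prefix code. No codeword is a prefix of any other codeword.


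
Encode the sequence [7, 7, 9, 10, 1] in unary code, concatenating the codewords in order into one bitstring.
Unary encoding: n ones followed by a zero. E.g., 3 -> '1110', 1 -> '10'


Encode each number as n ones followed by a terminating 0:
  7 -> 11111110 (8 bits)
  7 -> 11111110 (8 bits)
  9 -> 1111111110 (10 bits)
  10 -> 11111111110 (11 bits)
  1 -> 10 (2 bits)
Total length = 8 + 8 + 10 + 11 + 2 = 39 bits.

Unary([7, 7, 9, 10, 1]) = 111111101111111011111111101111111111010 (39 bits)


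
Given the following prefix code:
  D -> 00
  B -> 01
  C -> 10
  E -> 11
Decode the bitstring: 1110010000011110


Decoding step by step:
Bits 11 -> E
Bits 10 -> C
Bits 01 -> B
Bits 00 -> D
Bits 00 -> D
Bits 01 -> B
Bits 11 -> E
Bits 10 -> C


Decoded message: ECBDDBEC


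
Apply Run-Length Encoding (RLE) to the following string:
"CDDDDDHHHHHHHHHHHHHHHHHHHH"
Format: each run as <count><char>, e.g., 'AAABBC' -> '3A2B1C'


Scanning runs left to right:
  i=0: run of 'C' x 1 -> '1C'
  i=1: run of 'D' x 5 -> '5D'
  i=6: run of 'H' x 20 -> '20H'

RLE = 1C5D20H


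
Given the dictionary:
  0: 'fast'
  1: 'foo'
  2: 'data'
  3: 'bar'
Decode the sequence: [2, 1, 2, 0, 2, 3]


Look up each index in the dictionary:
  2 -> 'data'
  1 -> 'foo'
  2 -> 'data'
  0 -> 'fast'
  2 -> 'data'
  3 -> 'bar'

Decoded: "data foo data fast data bar"


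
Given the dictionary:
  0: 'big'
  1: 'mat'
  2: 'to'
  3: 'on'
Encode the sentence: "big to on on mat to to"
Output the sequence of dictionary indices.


Look up each word in the dictionary:
  'big' -> 0
  'to' -> 2
  'on' -> 3
  'on' -> 3
  'mat' -> 1
  'to' -> 2
  'to' -> 2

Encoded: [0, 2, 3, 3, 1, 2, 2]


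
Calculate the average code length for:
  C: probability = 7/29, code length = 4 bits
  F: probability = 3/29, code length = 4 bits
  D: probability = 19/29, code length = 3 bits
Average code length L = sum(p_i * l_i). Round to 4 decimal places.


Weighted contributions p_i * l_i:
  C: (7/29) * 4 = 28/29
  F: (3/29) * 4 = 12/29
  D: (19/29) * 3 = 57/29
Sum = (28 + 12 + 57)/29 = 97/29

L = 97/29 = 3.3448 bits/symbol


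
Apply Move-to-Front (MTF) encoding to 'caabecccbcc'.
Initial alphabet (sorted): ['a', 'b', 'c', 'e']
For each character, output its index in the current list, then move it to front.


MTF encoding:
'c': index 2 in ['a', 'b', 'c', 'e'] -> ['c', 'a', 'b', 'e']
'a': index 1 in ['c', 'a', 'b', 'e'] -> ['a', 'c', 'b', 'e']
'a': index 0 in ['a', 'c', 'b', 'e'] -> ['a', 'c', 'b', 'e']
'b': index 2 in ['a', 'c', 'b', 'e'] -> ['b', 'a', 'c', 'e']
'e': index 3 in ['b', 'a', 'c', 'e'] -> ['e', 'b', 'a', 'c']
'c': index 3 in ['e', 'b', 'a', 'c'] -> ['c', 'e', 'b', 'a']
'c': index 0 in ['c', 'e', 'b', 'a'] -> ['c', 'e', 'b', 'a']
'c': index 0 in ['c', 'e', 'b', 'a'] -> ['c', 'e', 'b', 'a']
'b': index 2 in ['c', 'e', 'b', 'a'] -> ['b', 'c', 'e', 'a']
'c': index 1 in ['b', 'c', 'e', 'a'] -> ['c', 'b', 'e', 'a']
'c': index 0 in ['c', 'b', 'e', 'a'] -> ['c', 'b', 'e', 'a']


Output: [2, 1, 0, 2, 3, 3, 0, 0, 2, 1, 0]


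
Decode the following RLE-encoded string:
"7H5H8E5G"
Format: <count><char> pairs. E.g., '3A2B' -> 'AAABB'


Expanding each <count><char> pair:
  7H -> 'HHHHHHH'
  5H -> 'HHHHH'
  8E -> 'EEEEEEEE'
  5G -> 'GGGGG'

Decoded = HHHHHHHHHHHHEEEEEEEEGGGGG


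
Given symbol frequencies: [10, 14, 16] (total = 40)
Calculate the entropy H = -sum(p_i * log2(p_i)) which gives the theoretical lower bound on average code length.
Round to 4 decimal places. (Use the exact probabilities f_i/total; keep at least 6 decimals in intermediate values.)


Per-symbol terms -p_i * log2(p_i) with p_i = f_i/40:
  p = 10/40 = 0.250000: log2(p) = -2.000000, -p*log2(p) = 0.500000
  p = 14/40 = 0.350000: log2(p) = -1.514573, -p*log2(p) = 0.530101
  p = 16/40 = 0.400000: log2(p) = -1.321928, -p*log2(p) = 0.528771
H = 0.500000 + 0.530101 + 0.528771 = 1.558872

H = 1.5589 bits/symbol


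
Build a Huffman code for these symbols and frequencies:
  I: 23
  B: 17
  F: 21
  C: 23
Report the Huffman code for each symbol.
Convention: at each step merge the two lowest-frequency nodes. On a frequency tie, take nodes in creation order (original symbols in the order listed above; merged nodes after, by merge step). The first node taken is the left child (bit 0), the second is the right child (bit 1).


Huffman tree construction:
Step 1: Merge B(17) + F(21) = 38
Step 2: Merge I(23) + C(23) = 46
Step 3: Merge (B+F)(38) + (I+C)(46) = 84
Read each symbol's code off the tree from the root (left child = 0, right child = 1).

Codes:
  I: 10 (length 2)
  B: 00 (length 2)
  F: 01 (length 2)
  C: 11 (length 2)
Average code length: 168/84 = 2.0000 bits/symbol


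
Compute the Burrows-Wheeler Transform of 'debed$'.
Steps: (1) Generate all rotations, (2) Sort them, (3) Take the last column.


Rotations (sorted):
  0: $debed -> last char: d
  1: bed$de -> last char: e
  2: d$debe -> last char: e
  3: debed$ -> last char: $
  4: ebed$d -> last char: d
  5: ed$deb -> last char: b


BWT = dee$db


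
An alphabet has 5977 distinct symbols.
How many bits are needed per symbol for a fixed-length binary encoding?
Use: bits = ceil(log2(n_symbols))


log2(5977) = 12.5452
Bracket: 2^12 = 4096 < 5977 <= 2^13 = 8192
So ceil(log2(5977)) = 13

bits = ceil(log2(5977)) = ceil(12.5452) = 13 bits


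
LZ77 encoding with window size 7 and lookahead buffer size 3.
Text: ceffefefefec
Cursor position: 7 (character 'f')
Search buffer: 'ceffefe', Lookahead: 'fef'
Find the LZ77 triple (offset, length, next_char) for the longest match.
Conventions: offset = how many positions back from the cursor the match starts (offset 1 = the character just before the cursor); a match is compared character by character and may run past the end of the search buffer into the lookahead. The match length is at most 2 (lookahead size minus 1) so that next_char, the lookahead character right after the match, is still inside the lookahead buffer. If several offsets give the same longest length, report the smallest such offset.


Try each offset into the search buffer:
  offset=1 (pos 6, char 'e'): match length 0
  offset=2 (pos 5, char 'f'): match length 2
  offset=3 (pos 4, char 'e'): match length 0
  offset=4 (pos 3, char 'f'): match length 2
  offset=5 (pos 2, char 'f'): match length 1
  offset=6 (pos 1, char 'e'): match length 0
  offset=7 (pos 0, char 'c'): match length 0
Longest match has length 2, found at offsets 2, 4; take the smallest, offset 2.
next_char = character at position 7 + 2 = 9 -> 'f'

Best match: offset=2, length=2 (matching 'fe' starting at position 5)
LZ77 triple: (2, 2, 'f')
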